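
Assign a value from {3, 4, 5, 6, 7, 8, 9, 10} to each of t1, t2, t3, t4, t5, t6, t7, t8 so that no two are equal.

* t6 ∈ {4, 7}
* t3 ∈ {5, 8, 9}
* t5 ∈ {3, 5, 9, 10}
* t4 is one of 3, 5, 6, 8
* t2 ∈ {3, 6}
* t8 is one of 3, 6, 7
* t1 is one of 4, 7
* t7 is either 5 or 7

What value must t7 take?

Among the 8 variables, 10 fits only t5 (and all 8 values in {3, 4, 5, 6, 7, 8, 9, 10} must be used), so t5 = 10.
The 7 still-open variables together cover exactly {3, 4, 5, 6, 7, 8, 9} — 7 values for 7 variables — and 9 appears only in t3's list, so t3 = 9.
Among the 6 still-open variables, 8 fits only t4 (and all 6 values in {3, 4, 5, 6, 7, 8} must be used), so t4 = 8.
The 5 still-open variables together cover exactly {3, 4, 5, 6, 7} — 5 values for 5 variables — and 5 appears only in t7's list, so t7 = 5.

5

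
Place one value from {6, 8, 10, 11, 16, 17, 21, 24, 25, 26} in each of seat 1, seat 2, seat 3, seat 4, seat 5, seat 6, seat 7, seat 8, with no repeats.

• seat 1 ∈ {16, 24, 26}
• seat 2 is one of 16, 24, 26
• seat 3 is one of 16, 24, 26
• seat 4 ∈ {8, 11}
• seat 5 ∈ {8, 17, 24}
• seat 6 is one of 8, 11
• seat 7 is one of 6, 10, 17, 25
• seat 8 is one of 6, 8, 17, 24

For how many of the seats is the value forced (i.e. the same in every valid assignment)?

2

seat 4 and seat 6 between them cover only {8, 11} — a naked pair. Remove those values from seat 5, seat 8.
seat 1, seat 2, seat 3 between them cover only {16, 24, 26} — a naked triple. Remove those values from seat 5, seat 8.
seat 5's domain is down to {17}, so seat 5 = 17. Eliminate 17 elsewhere: seat 7, seat 8.
seat 8's domain is down to {6}, so seat 8 = 6. Eliminate 6 elsewhere: seat 7.
Determined: seat 5=17, seat 8=6. The other seats each still have more than one consistent value. That makes 2.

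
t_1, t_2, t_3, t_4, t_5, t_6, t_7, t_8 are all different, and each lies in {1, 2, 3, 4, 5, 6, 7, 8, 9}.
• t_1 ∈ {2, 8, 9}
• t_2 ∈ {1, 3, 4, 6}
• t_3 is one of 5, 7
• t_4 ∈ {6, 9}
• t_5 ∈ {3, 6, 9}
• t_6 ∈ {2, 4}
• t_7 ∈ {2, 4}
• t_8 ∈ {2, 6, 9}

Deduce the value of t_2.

1

t_6 and t_7 between them cover only {2, 4} — a naked pair. Remove those values from t_1, t_2, t_8.
t_4 and t_8 between them cover only {6, 9} — a naked pair. Remove those values from t_1, t_2, t_5.
t_1's domain is down to {8}, so t_1 = 8.
t_5 has just one choice, so t_5 = 3. Eliminate 3 elsewhere: t_2.
So t_2 = 1.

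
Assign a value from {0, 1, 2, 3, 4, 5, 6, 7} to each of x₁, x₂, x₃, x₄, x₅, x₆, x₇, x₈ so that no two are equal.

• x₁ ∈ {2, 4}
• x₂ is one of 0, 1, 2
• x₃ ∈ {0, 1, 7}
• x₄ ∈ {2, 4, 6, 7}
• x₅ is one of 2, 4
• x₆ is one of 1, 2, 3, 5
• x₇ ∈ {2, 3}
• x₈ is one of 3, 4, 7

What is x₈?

7

The 8 variables draw from only 8 values {0, 1, 2, 3, 4, 5, 6, 7}, so each is used; only x₆ can be 5, hence x₆ = 5.
The 7 still-open variables together cover exactly {0, 1, 2, 3, 4, 6, 7} — 7 values for 7 variables — and 6 appears only in x₄'s list, so x₄ = 6.
x₁ and x₅ share exactly the 2 values {2, 4}; by pigeonhole those values go to them, so strike 2, 4 from x₂, x₇, x₈.
x₇'s domain is down to {3}, so x₇ = 3. Strike 3 from x₈.
So x₈ = 7.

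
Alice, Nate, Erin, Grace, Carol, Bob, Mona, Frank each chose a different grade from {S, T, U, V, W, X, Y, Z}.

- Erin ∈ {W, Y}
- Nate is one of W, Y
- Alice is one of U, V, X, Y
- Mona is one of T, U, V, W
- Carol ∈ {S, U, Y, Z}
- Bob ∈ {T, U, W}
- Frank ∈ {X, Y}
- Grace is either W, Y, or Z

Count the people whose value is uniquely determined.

Among the 8 variables, S fits only Carol (and all 8 values in {S, T, U, V, W, X, Y, Z} must be used), so Carol = S.
Among the 7 still-open variables, Z fits only Grace (and all 7 values in {T, U, V, W, X, Y, Z} must be used), so Grace = Z.
Nate and Erin between them cover only {W, Y} — a naked pair. Remove those values from Alice, Bob, Mona, Frank.
Frank's domain is down to {X}, so Frank = X. Remove X from Alice.
Determined: Grace=Z, Carol=S, Frank=X. The other people each still have more than one consistent value. That makes 3.

3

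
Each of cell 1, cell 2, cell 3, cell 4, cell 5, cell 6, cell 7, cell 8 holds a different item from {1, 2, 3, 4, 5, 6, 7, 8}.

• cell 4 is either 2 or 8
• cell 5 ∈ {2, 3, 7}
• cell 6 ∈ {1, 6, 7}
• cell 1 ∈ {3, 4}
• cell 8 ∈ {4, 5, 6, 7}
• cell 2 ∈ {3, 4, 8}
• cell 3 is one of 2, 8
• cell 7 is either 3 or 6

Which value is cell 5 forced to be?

The 8 variables draw from only 8 values {1, 2, 3, 4, 5, 6, 7, 8}, so each is used; only cell 6 can be 1, hence cell 6 = 1.
The 7 still-open variables draw from only 7 values {2, 3, 4, 5, 6, 7, 8}, so each is used; only cell 8 can be 5, hence cell 8 = 5.
The 6 still-open variables draw from only 6 values {2, 3, 4, 6, 7, 8}, so each is used; only cell 7 can be 6, hence cell 7 = 6.
Among the 5 still-open variables, 7 fits only cell 5 (and all 5 values in {2, 3, 4, 7, 8} must be used), so cell 5 = 7.

7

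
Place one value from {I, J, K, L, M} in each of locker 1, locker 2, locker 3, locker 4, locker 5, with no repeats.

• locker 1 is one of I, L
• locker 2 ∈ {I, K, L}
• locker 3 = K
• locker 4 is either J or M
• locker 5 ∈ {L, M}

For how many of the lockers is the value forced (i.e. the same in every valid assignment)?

locker 3 has just one choice, so locker 3 = K. Eliminate K elsewhere: locker 2.
The 4 still-open variables together cover exactly {I, J, L, M} — 4 values for 4 variables — and J appears only in locker 4's list, so locker 4 = J.
The 3 still-open variables together cover exactly {I, L, M} — 3 values for 3 variables — and M appears only in locker 5's list, so locker 5 = M.
Determined: locker 3=K, locker 4=J, locker 5=M. The other lockers each still have more than one consistent value. That makes 3.

3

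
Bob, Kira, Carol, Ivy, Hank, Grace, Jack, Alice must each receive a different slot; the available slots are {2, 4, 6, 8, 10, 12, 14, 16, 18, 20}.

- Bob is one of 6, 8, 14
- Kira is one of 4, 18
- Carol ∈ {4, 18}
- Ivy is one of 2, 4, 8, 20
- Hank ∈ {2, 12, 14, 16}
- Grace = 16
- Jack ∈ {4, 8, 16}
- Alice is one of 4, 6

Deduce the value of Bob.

Grace must be 16 (only option left). Strike 16 from Hank, Jack.
The 2 variables Kira and Carol are confined to {4, 18}, which locks those values in; drop them from Ivy, Jack, Alice.
Jack has just one choice, so Jack = 8. So Bob, Ivy can't be 8.
Alice must be 6 (only option left). Remove 6 from Bob.
So Bob = 14.

14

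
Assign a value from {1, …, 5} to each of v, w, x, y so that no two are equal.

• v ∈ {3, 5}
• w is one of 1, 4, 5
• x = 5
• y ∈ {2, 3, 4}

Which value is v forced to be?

3

x must be 5 (only option left). Eliminate 5 elsewhere: v, w.
So v = 3.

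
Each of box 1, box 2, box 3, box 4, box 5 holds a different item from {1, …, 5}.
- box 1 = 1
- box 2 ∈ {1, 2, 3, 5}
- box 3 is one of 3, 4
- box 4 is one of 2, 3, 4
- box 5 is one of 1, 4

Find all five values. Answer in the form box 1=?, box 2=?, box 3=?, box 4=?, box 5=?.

box 1=1, box 2=5, box 3=3, box 4=2, box 5=4

box 1's domain is down to {1}, so box 1 = 1. Eliminate 1 elsewhere: box 2, box 5.
box 5 has just one choice, so box 5 = 4. So box 3, box 4 can't be 4.
That leaves box 3 = 3. Eliminate 3 elsewhere: box 2, box 4.
That leaves box 4 = 2. So box 2 can't be 2.
That leaves box 2 = 5.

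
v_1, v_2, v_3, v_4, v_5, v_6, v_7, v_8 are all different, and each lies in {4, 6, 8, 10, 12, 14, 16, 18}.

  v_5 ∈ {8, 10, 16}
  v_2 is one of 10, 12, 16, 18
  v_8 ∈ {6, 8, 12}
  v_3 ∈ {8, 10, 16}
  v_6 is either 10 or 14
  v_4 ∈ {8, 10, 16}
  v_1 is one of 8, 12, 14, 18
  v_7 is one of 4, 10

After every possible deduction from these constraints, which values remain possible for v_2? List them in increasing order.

Among the 8 variables, 4 fits only v_7 (and all 8 values in {4, 6, 8, 10, 12, 14, 16, 18} must be used), so v_7 = 4.
The 7 still-open variables draw from only 7 values {6, 8, 10, 12, 14, 16, 18}, so each is used; only v_8 can be 6, hence v_8 = 6.
The 3 variables v_3, v_4, v_5 are confined to {8, 10, 16}, which locks those values in; drop them from v_1, v_2, v_6.
That leaves v_6 = 14. Remove 14 from v_1.
No further eliminations apply; v_2 can still be any of 12, 18.

12, 18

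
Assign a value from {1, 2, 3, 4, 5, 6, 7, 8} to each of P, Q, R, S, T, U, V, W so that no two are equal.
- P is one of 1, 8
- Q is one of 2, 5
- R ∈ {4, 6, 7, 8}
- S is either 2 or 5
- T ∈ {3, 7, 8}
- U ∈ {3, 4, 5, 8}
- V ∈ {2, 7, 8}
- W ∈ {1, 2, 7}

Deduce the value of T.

3

The 8 variables draw from only 8 values {1, 2, 3, 4, 5, 6, 7, 8}, so each is used; only R can be 6, hence R = 6.
Among the 7 still-open variables, 4 fits only U (and all 7 values in {1, 2, 3, 4, 5, 7, 8} must be used), so U = 4.
The 6 still-open variables together cover exactly {1, 2, 3, 5, 7, 8} — 6 values for 6 variables — and 3 appears only in T's list, so T = 3.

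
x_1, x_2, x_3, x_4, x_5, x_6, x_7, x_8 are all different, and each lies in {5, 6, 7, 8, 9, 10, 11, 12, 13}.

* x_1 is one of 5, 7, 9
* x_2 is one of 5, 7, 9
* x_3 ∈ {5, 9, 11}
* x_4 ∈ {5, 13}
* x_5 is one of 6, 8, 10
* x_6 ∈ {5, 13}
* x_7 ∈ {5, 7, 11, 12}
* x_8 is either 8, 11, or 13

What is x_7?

x_4 and x_6 between them cover only {5, 13} — a naked pair. Remove those values from x_1, x_2, x_3, x_7, x_8.
x_1 and x_2 share exactly the 2 values {7, 9}; by pigeonhole those values go to them, so strike 7, 9 from x_3, x_7.
That leaves x_3 = 11. So x_7, x_8 can't be 11.
So x_7 = 12.

12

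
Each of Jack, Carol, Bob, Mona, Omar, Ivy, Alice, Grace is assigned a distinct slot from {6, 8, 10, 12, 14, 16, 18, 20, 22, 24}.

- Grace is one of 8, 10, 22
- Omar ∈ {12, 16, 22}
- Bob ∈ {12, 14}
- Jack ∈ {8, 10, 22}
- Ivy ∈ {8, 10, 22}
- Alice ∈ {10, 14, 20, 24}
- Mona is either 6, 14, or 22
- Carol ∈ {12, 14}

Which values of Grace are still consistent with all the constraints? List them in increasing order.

8, 10, 22

Carol and Bob share exactly the 2 values {12, 14}; by pigeonhole those values go to them, so strike 12, 14 from Mona, Omar, Alice.
Jack, Ivy, Grace between them cover only {8, 10, 22} — a naked triple. Remove those values from Mona, Omar, Alice.
Mona must be 6 (only option left).
Omar has just one choice, so Omar = 16.
No further eliminations apply; Grace can still be any of 8, 10, 22.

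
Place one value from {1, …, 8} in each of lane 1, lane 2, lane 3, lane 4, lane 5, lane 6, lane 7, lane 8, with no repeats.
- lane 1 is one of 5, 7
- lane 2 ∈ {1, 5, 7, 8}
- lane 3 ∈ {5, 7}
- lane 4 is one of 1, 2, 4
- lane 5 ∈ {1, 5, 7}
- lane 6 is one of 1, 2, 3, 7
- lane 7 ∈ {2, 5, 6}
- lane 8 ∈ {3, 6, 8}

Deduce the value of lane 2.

8

The 8 variables draw from only 8 values {1, 2, 3, 4, 5, 6, 7, 8}, so each is used; only lane 4 can be 4, hence lane 4 = 4.
lane 1 and lane 3 share exactly the 2 values {5, 7}; by pigeonhole those values go to them, so strike 5, 7 from lane 2, lane 5, lane 6, lane 7.
That leaves lane 5 = 1. Strike 1 from lane 2, lane 6.
So lane 2 = 8.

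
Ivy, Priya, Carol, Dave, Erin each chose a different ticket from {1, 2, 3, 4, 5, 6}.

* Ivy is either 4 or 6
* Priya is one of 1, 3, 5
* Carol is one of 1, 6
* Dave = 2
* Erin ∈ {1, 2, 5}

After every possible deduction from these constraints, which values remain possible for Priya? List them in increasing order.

1, 3, 5

Dave has just one choice, so Dave = 2. Remove 2 from Erin.
No further eliminations apply; Priya can still be any of 1, 3, 5.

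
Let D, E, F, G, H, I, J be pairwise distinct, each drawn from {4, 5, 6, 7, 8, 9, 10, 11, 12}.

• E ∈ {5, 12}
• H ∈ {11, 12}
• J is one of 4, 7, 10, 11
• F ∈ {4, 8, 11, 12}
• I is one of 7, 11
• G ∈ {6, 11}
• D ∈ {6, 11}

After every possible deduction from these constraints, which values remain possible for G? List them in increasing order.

D and G between them cover only {6, 11} — a naked pair. Remove those values from F, H, I, J.
H has just one choice, so H = 12. Strike 12 from E, F.
I must be 7 (only option left). Eliminate 7 elsewhere: J.
E's domain is down to {5}, so E = 5.
No further eliminations apply; G can still be any of 6, 11.

6, 11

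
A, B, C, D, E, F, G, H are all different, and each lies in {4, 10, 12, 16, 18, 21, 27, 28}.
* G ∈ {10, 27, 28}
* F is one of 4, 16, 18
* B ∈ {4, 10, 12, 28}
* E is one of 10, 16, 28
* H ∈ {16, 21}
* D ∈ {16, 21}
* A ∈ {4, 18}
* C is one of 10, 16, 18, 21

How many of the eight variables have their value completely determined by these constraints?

The 8 variables together cover exactly {4, 10, 12, 16, 18, 21, 27, 28} — 8 values for 8 variables — and 12 appears only in B's list, so B = 12.
Among the 7 still-open variables, 27 fits only G (and all 7 values in {4, 10, 16, 18, 21, 27, 28} must be used), so G = 27.
Among the 6 still-open variables, 28 fits only E (and all 6 values in {4, 10, 16, 18, 21, 28} must be used), so E = 28.
The 5 still-open variables draw from only 5 values {4, 10, 16, 18, 21}, so each is used; only C can be 10, hence C = 10.
D and H between them cover only {16, 21} — a naked pair. Remove those values from F.
Determined: B=12, C=10, E=28, G=27. The other variables each still have more than one consistent value. That makes 4.

4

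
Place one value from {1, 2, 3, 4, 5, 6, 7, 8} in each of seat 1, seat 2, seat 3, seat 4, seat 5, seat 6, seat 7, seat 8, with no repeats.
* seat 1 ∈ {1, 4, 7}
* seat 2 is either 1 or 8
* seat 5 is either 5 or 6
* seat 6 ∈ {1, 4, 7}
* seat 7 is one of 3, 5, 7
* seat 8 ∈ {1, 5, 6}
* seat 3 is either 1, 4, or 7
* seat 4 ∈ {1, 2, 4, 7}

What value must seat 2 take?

The 8 variables draw from only 8 values {1, 2, 3, 4, 5, 6, 7, 8}, so each is used; only seat 4 can be 2, hence seat 4 = 2.
Among the 7 still-open variables, 3 fits only seat 7 (and all 7 values in {1, 3, 4, 5, 6, 7, 8} must be used), so seat 7 = 3.
The 6 still-open variables draw from only 6 values {1, 4, 5, 6, 7, 8}, so each is used; only seat 2 can be 8, hence seat 2 = 8.

8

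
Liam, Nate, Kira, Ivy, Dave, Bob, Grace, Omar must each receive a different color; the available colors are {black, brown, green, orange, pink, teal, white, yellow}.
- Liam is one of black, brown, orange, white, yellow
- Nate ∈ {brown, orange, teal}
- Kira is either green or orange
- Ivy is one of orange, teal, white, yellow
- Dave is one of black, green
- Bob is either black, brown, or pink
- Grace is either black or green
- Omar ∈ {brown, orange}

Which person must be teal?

Nate

The 8 variables together cover exactly {black, brown, green, orange, pink, teal, white, yellow} — 8 values for 8 variables — and pink appears only in Bob's list, so Bob = pink.
Dave and Grace between them cover only {black, green} — a naked pair. Remove those values from Liam, Kira.
Kira must be orange (only option left). Remove orange from Liam, Nate, Ivy, Omar.
That leaves Omar = brown. So Liam, Nate can't be brown.
So teal goes to Nate.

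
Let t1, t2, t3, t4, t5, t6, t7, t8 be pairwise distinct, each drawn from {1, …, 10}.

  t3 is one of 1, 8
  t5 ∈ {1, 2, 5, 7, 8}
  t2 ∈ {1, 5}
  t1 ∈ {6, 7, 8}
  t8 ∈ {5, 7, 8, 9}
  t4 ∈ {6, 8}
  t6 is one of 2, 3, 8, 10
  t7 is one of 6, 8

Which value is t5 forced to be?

2

t4 and t7 between them cover only {6, 8} — a naked pair. Remove those values from t1, t3, t5, t6, t8.
t1 must be 7 (only option left). Eliminate 7 elsewhere: t5, t8.
t3's domain is down to {1}, so t3 = 1. Remove 1 from t2, t5.
t2's domain is down to {5}, so t2 = 5. Remove 5 from t5, t8.
So t5 = 2.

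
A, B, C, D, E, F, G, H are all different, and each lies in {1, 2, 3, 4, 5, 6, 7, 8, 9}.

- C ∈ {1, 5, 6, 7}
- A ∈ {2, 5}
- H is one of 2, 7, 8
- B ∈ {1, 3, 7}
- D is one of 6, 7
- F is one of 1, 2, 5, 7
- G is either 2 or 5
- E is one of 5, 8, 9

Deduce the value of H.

The 8 variables together cover exactly {1, 2, 3, 5, 6, 7, 8, 9} — 8 values for 8 variables — and 3 appears only in B's list, so B = 3.
The 7 still-open variables draw from only 7 values {1, 2, 5, 6, 7, 8, 9}, so each is used; only E can be 9, hence E = 9.
Among the 6 still-open variables, 8 fits only H (and all 6 values in {1, 2, 5, 6, 7, 8} must be used), so H = 8.

8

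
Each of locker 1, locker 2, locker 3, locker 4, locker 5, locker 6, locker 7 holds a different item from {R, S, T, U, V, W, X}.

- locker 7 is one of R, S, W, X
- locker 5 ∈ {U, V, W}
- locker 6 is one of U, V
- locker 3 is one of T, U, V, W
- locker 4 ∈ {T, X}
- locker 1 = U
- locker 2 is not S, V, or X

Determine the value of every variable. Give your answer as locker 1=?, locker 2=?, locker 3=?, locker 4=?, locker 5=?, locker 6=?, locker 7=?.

locker 1=U, locker 2=R, locker 3=T, locker 4=X, locker 5=W, locker 6=V, locker 7=S

locker 1's domain is down to {U}, so locker 1 = U. So locker 2, locker 3, locker 5, locker 6 can't be U.
That leaves locker 6 = V. So locker 3, locker 5 can't be V.
That leaves locker 5 = W. So locker 2, locker 3, locker 7 can't be W.
locker 3 has just one choice, so locker 3 = T. Remove T from locker 2, locker 4.
That leaves locker 4 = X. So locker 7 can't be X.
locker 2 has just one choice, so locker 2 = R. Strike R from locker 7.
That leaves locker 7 = S.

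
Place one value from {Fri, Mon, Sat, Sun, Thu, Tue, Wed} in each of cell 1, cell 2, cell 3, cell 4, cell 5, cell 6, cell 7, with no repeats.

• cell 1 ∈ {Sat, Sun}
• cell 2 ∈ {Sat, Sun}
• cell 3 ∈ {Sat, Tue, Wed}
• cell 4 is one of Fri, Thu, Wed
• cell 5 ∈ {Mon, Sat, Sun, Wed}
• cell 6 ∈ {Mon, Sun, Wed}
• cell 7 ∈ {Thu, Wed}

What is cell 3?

Among the 7 variables, Fri fits only cell 4 (and all 7 values in {Fri, Mon, Sat, Sun, Thu, Tue, Wed} must be used), so cell 4 = Fri.
The 6 still-open variables draw from only 6 values {Mon, Sat, Sun, Thu, Tue, Wed}, so each is used; only cell 7 can be Thu, hence cell 7 = Thu.
Among the 5 still-open variables, Tue fits only cell 3 (and all 5 values in {Mon, Sat, Sun, Tue, Wed} must be used), so cell 3 = Tue.

Tue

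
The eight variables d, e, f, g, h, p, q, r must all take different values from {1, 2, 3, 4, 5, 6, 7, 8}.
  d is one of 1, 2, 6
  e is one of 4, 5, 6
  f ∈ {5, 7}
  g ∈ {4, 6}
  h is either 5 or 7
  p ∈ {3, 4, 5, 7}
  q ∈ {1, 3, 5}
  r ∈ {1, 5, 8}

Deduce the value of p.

3

The 8 variables draw from only 8 values {1, 2, 3, 4, 5, 6, 7, 8}, so each is used; only d can be 2, hence d = 2.
The 7 still-open variables together cover exactly {1, 3, 4, 5, 6, 7, 8} — 7 values for 7 variables — and 8 appears only in r's list, so r = 8.
The 6 still-open variables together cover exactly {1, 3, 4, 5, 6, 7} — 6 values for 6 variables — and 1 appears only in q's list, so q = 1.
The 5 still-open variables together cover exactly {3, 4, 5, 6, 7} — 5 values for 5 variables — and 3 appears only in p's list, so p = 3.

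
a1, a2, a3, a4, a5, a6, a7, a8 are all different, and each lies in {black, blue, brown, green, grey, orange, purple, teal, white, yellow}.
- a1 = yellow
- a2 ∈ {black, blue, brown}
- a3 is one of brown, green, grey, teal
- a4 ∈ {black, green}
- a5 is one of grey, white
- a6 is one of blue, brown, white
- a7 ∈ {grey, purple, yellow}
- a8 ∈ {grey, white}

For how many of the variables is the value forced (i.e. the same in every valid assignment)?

2

a1 has just one choice, so a1 = yellow. Eliminate yellow elsewhere: a7.
The 2 variables a5 and a8 are confined to {grey, white}, which locks those values in; drop them from a3, a6, a7.
a7's domain is down to {purple}, so a7 = purple.
Determined: a1=yellow, a7=purple. The other variables each still have more than one consistent value. That makes 2.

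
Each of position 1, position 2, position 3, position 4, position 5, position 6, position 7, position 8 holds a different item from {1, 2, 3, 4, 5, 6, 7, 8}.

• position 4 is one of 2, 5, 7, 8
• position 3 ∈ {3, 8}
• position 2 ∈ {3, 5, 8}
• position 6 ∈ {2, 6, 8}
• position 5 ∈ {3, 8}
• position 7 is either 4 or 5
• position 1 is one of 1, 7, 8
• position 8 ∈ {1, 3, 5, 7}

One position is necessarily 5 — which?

position 2

The 8 variables draw from only 8 values {1, 2, 3, 4, 5, 6, 7, 8}, so each is used; only position 7 can be 4, hence position 7 = 4.
The 7 still-open variables draw from only 7 values {1, 2, 3, 5, 6, 7, 8}, so each is used; only position 6 can be 6, hence position 6 = 6.
The 6 still-open variables draw from only 6 values {1, 2, 3, 5, 7, 8}, so each is used; only position 4 can be 2, hence position 4 = 2.
position 3 and position 5 share exactly the 2 values {3, 8}; by pigeonhole those values go to them, so strike 3, 8 from position 1, position 2, position 8.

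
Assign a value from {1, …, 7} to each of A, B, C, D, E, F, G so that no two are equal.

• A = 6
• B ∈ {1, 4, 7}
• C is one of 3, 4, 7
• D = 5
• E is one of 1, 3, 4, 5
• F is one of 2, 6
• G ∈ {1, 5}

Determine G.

A must be 6 (only option left). Remove 6 from F.
D must be 5 (only option left). So E, G can't be 5.
So G = 1.

1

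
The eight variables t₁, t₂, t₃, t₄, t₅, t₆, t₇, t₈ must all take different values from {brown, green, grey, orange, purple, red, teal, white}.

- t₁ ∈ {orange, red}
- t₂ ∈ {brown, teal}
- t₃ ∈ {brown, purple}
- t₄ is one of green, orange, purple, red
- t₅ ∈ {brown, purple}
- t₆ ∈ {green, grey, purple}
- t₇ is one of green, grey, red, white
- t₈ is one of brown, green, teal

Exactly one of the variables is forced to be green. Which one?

The 8 variables together cover exactly {brown, green, grey, orange, purple, red, teal, white} — 8 values for 8 variables — and white appears only in t₇'s list, so t₇ = white.
The 7 still-open variables draw from only 7 values {brown, green, grey, orange, purple, red, teal}, so each is used; only t₆ can be grey, hence t₆ = grey.
t₃ and t₅ share exactly the 2 values {brown, purple}; by pigeonhole those values go to them, so strike brown, purple from t₂, t₄, t₈.
t₂'s domain is down to {teal}, so t₂ = teal. So t₈ can't be teal.
So green goes to t₈.

t₈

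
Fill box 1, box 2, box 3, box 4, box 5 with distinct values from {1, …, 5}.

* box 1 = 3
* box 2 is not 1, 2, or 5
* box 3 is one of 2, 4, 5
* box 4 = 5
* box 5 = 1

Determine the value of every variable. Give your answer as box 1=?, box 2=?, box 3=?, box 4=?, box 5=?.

box 1=3, box 2=4, box 3=2, box 4=5, box 5=1

box 1's domain is down to {3}, so box 1 = 3. Remove 3 from box 2.
box 2 must be 4 (only option left). Strike 4 from box 3.
box 4's domain is down to {5}, so box 4 = 5. Eliminate 5 elsewhere: box 3.
box 5's domain is down to {1}, so box 5 = 1.
That leaves box 3 = 2.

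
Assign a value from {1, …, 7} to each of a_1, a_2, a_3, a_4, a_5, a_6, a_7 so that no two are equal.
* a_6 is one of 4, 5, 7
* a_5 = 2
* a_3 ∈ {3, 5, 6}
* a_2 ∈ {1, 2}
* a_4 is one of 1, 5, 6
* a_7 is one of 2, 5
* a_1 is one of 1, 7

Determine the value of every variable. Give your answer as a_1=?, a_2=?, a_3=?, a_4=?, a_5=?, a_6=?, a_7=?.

a_5's domain is down to {2}, so a_5 = 2. So a_2, a_7 can't be 2.
That leaves a_7 = 5. So a_3, a_4, a_6 can't be 5.
a_2's domain is down to {1}, so a_2 = 1. Strike 1 from a_1, a_4.
a_4's domain is down to {6}, so a_4 = 6. Remove 6 from a_3.
a_1 has just one choice, so a_1 = 7. Remove 7 from a_6.
That leaves a_3 = 3.
a_6's domain is down to {4}, so a_6 = 4.

a_1=7, a_2=1, a_3=3, a_4=6, a_5=2, a_6=4, a_7=5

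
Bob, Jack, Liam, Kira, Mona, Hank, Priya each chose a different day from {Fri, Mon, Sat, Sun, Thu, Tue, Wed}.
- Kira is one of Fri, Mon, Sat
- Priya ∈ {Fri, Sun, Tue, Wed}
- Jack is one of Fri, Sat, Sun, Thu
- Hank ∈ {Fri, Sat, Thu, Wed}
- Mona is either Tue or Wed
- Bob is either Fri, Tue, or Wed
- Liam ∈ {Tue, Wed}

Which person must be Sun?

Priya

The 7 variables together cover exactly {Fri, Mon, Sat, Sun, Thu, Tue, Wed} — 7 values for 7 variables — and Mon appears only in Kira's list, so Kira = Mon.
Liam and Mona share exactly the 2 values {Tue, Wed}; by pigeonhole those values go to them, so strike Tue, Wed from Bob, Hank, Priya.
That leaves Bob = Fri. Remove Fri from Jack, Hank, Priya.
So Sun goes to Priya.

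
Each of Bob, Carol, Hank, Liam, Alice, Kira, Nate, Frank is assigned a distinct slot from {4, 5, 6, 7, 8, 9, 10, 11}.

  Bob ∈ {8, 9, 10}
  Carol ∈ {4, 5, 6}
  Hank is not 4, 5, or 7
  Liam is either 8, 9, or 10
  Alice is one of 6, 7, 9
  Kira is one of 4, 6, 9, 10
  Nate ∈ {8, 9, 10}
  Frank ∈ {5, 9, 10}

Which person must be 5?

Frank

Among the 8 variables, 7 fits only Alice (and all 8 values in {4, 5, 6, 7, 8, 9, 10, 11} must be used), so Alice = 7.
The 7 still-open variables together cover exactly {4, 5, 6, 8, 9, 10, 11} — 7 values for 7 variables — and 11 appears only in Hank's list, so Hank = 11.
Bob, Liam, Nate between them cover only {8, 9, 10} — a naked triple. Remove those values from Kira, Frank.
So 5 goes to Frank.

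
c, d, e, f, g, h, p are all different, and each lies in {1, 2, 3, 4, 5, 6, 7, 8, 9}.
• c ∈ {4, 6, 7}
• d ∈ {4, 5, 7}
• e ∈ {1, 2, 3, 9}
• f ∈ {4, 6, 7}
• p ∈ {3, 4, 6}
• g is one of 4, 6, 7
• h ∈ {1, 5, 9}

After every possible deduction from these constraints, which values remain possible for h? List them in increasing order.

1, 9

The 3 variables c, f, g are confined to {4, 6, 7}, which locks those values in; drop them from d, p.
d has just one choice, so d = 5. Strike 5 from h.
p's domain is down to {3}, so p = 3. Remove 3 from e.
No further eliminations apply; h can still be any of 1, 9.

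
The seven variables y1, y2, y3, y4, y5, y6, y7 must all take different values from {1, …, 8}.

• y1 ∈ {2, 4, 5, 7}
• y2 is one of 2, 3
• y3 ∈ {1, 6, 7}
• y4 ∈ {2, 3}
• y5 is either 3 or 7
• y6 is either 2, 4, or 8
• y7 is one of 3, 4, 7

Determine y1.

5

y2 and y4 between them cover only {2, 3} — a naked pair. Remove those values from y1, y5, y6, y7.
y5's domain is down to {7}, so y5 = 7. Remove 7 from y1, y3, y7.
y7's domain is down to {4}, so y7 = 4. So y1, y6 can't be 4.
So y1 = 5.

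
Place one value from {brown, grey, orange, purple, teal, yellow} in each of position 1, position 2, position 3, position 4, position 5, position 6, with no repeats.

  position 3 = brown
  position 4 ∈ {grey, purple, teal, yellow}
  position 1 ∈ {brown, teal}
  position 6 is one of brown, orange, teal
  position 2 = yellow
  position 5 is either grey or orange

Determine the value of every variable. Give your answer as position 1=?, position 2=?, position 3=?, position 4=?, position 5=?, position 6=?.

position 2 has just one choice, so position 2 = yellow. So position 4 can't be yellow.
That leaves position 3 = brown. Remove brown from position 1, position 6.
That leaves position 1 = teal. Eliminate teal elsewhere: position 4, position 6.
That leaves position 6 = orange. So position 5 can't be orange.
position 5's domain is down to {grey}, so position 5 = grey. Eliminate grey elsewhere: position 4.
position 4's domain is down to {purple}, so position 4 = purple.

position 1=teal, position 2=yellow, position 3=brown, position 4=purple, position 5=grey, position 6=orange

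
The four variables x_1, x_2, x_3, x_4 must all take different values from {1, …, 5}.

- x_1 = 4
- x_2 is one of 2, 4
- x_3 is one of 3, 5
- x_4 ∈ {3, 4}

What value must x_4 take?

3

x_1 must be 4 (only option left). So x_2, x_4 can't be 4.
So x_4 = 3.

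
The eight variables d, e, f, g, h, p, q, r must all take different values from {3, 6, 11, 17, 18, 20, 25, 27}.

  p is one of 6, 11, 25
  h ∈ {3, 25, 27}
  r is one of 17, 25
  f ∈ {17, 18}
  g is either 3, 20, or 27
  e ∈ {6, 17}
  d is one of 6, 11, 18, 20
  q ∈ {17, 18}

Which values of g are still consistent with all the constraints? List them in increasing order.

3, 27

f and q share exactly the 2 values {17, 18}; by pigeonhole those values go to them, so strike 17, 18 from d, e, r.
e must be 6 (only option left). Remove 6 from d, p.
r must be 25 (only option left). So h, p can't be 25.
p's domain is down to {11}, so p = 11. So d can't be 11.
d has just one choice, so d = 20. Eliminate 20 elsewhere: g.
No further eliminations apply; g can still be any of 3, 27.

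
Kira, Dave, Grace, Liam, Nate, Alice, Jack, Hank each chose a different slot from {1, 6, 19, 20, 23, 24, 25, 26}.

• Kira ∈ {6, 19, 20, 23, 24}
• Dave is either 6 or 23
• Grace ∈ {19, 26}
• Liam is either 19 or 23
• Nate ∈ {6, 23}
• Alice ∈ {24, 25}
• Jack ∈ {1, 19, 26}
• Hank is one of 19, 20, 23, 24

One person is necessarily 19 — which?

The 8 variables together cover exactly {1, 6, 19, 20, 23, 24, 25, 26} — 8 values for 8 variables — and 1 appears only in Jack's list, so Jack = 1.
The 7 still-open variables draw from only 7 values {6, 19, 20, 23, 24, 25, 26}, so each is used; only Alice can be 25, hence Alice = 25.
The 6 still-open variables draw from only 6 values {6, 19, 20, 23, 24, 26}, so each is used; only Grace can be 26, hence Grace = 26.
Dave and Nate share exactly the 2 values {6, 23}; by pigeonhole those values go to them, so strike 6, 23 from Kira, Liam, Hank.
So 19 goes to Liam.

Liam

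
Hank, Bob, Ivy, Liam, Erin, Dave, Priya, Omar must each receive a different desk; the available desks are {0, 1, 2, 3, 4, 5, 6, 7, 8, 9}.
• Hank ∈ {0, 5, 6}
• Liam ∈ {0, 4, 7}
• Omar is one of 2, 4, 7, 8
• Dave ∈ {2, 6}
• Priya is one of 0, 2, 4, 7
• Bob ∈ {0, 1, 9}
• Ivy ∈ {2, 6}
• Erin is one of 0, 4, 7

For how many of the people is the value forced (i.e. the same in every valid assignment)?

Ivy and Dave share exactly the 2 values {2, 6}; by pigeonhole those values go to them, so strike 2, 6 from Hank, Priya, Omar.
Liam, Erin, Priya share exactly the 3 values {0, 4, 7}; by pigeonhole those values go to them, so strike 0, 4, 7 from Hank, Bob, Omar.
Hank must be 5 (only option left).
That leaves Omar = 8.
Determined: Hank=5, Omar=8. The other people each still have more than one consistent value. That makes 2.

2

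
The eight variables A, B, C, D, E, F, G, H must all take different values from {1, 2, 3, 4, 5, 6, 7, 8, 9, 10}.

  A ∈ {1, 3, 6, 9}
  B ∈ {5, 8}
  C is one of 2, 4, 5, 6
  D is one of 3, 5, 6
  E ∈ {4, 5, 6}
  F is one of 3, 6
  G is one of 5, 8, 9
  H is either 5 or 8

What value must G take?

The 8 variables together cover exactly {1, 2, 3, 4, 5, 6, 8, 9} — 8 values for 8 variables — and 1 appears only in A's list, so A = 1.
The 7 still-open variables draw from only 7 values {2, 3, 4, 5, 6, 8, 9}, so each is used; only C can be 2, hence C = 2.
The 6 still-open variables together cover exactly {3, 4, 5, 6, 8, 9} — 6 values for 6 variables — and 4 appears only in E's list, so E = 4.
The 5 still-open variables draw from only 5 values {3, 5, 6, 8, 9}, so each is used; only G can be 9, hence G = 9.

9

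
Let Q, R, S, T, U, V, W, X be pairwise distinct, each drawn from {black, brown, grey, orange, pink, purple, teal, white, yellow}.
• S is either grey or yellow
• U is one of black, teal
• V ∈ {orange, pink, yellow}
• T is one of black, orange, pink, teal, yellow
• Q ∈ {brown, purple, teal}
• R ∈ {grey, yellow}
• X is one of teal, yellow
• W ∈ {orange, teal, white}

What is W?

R and S share exactly the 2 values {grey, yellow}; by pigeonhole those values go to them, so strike grey, yellow from T, V, X.
X's domain is down to {teal}, so X = teal. Strike teal from Q, T, U, W.
U's domain is down to {black}, so U = black. Eliminate black elsewhere: T.
T and V between them cover only {orange, pink} — a naked pair. Remove those values from W.
So W = white.

white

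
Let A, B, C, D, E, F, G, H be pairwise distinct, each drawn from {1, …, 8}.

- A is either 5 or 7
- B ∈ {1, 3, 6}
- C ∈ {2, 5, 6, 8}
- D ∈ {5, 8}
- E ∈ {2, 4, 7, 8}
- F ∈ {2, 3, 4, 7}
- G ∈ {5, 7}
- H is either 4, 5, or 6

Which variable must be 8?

The 8 variables together cover exactly {1, 2, 3, 4, 5, 6, 7, 8} — 8 values for 8 variables — and 1 appears only in B's list, so B = 1.
The 7 still-open variables draw from only 7 values {2, 3, 4, 5, 6, 7, 8}, so each is used; only F can be 3, hence F = 3.
A and G share exactly the 2 values {5, 7}; by pigeonhole those values go to them, so strike 5, 7 from C, D, E, H.
So 8 goes to D.

D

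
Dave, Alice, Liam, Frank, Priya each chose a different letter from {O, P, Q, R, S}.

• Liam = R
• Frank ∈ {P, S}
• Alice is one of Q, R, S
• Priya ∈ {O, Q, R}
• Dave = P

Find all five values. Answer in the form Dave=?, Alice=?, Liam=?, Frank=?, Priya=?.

Dave=P, Alice=Q, Liam=R, Frank=S, Priya=O

Dave has just one choice, so Dave = P. Strike P from Frank.
Liam has just one choice, so Liam = R. So Alice, Priya can't be R.
That leaves Frank = S. Strike S from Alice.
Alice must be Q (only option left). So Priya can't be Q.
Priya must be O (only option left).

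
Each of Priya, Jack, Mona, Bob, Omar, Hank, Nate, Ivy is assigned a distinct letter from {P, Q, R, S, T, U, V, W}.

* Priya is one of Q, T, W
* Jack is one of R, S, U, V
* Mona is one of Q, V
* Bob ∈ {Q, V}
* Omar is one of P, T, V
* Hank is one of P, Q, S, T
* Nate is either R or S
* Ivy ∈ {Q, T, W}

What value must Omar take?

P

The 8 variables together cover exactly {P, Q, R, S, T, U, V, W} — 8 values for 8 variables — and U appears only in Jack's list, so Jack = U.
The 7 still-open variables together cover exactly {P, Q, R, S, T, V, W} — 7 values for 7 variables — and R appears only in Nate's list, so Nate = R.
Among the 6 still-open variables, S fits only Hank (and all 6 values in {P, Q, S, T, V, W} must be used), so Hank = S.
The 5 still-open variables draw from only 5 values {P, Q, T, V, W}, so each is used; only Omar can be P, hence Omar = P.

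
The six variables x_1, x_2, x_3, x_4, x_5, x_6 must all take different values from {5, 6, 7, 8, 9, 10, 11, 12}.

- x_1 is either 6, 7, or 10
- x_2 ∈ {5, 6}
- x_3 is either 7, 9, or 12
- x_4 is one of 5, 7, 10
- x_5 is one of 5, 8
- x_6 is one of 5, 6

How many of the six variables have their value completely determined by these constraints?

x_2 and x_6 share exactly the 2 values {5, 6}; by pigeonhole those values go to them, so strike 5, 6 from x_1, x_4, x_5.
x_5 has just one choice, so x_5 = 8.
x_1 and x_4 share exactly the 2 values {7, 10}; by pigeonhole those values go to them, so strike 7, 10 from x_3.
Determined: x_5=8. The other variables each still have more than one consistent value. That makes 1.

1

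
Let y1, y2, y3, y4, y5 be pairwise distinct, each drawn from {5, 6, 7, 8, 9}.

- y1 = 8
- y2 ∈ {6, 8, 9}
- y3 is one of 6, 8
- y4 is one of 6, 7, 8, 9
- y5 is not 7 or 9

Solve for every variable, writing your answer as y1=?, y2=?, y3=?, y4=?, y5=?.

y1=8, y2=9, y3=6, y4=7, y5=5

y1 has just one choice, so y1 = 8. Remove 8 from y2, y3, y4, y5.
That leaves y3 = 6. Strike 6 from y2, y4, y5.
y5's domain is down to {5}, so y5 = 5.
That leaves y2 = 9. So y4 can't be 9.
y4's domain is down to {7}, so y4 = 7.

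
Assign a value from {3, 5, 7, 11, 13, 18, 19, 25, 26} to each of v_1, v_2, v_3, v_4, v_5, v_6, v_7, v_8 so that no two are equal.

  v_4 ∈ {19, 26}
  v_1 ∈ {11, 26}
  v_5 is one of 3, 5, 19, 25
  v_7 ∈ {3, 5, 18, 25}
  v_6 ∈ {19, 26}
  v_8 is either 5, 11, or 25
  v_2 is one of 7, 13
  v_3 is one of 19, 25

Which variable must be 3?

v_5

v_4 and v_6 between them cover only {19, 26} — a naked pair. Remove those values from v_1, v_3, v_5.
v_1 must be 11 (only option left). So v_8 can't be 11.
v_3 has just one choice, so v_3 = 25. Eliminate 25 elsewhere: v_5, v_7, v_8.
That leaves v_8 = 5. Strike 5 from v_5, v_7.
So 3 goes to v_5.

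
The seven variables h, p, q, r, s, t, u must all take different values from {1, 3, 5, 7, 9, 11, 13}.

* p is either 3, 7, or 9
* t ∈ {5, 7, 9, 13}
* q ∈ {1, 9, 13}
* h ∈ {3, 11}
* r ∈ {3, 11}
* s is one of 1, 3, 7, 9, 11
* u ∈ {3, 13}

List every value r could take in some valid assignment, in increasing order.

3, 11

Among the 7 variables, 5 fits only t (and all 7 values in {1, 3, 5, 7, 9, 11, 13} must be used), so t = 5.
h and r share exactly the 2 values {3, 11}; by pigeonhole those values go to them, so strike 3, 11 from p, s, u.
u's domain is down to {13}, so u = 13. Strike 13 from q.
No further eliminations apply; r can still be any of 3, 11.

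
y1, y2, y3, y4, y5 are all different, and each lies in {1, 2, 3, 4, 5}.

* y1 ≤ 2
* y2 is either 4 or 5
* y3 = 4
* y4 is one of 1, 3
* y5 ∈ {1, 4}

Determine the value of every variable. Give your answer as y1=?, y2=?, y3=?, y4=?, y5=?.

y3's domain is down to {4}, so y3 = 4. Eliminate 4 elsewhere: y2, y5.
y5's domain is down to {1}, so y5 = 1. Remove 1 from y1, y4.
y1 has just one choice, so y1 = 2.
That leaves y2 = 5.
y4's domain is down to {3}, so y4 = 3.

y1=2, y2=5, y3=4, y4=3, y5=1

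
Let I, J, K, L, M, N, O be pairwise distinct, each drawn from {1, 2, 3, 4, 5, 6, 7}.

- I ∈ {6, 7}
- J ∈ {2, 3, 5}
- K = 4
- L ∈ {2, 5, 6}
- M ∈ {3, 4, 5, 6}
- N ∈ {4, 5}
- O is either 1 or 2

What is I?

K's domain is down to {4}, so K = 4. Eliminate 4 elsewhere: M, N.
N's domain is down to {5}, so N = 5. Eliminate 5 elsewhere: J, L, M.
The 5 still-open variables draw from only 5 values {1, 2, 3, 6, 7}, so each is used; only O can be 1, hence O = 1.
The 4 still-open variables draw from only 4 values {2, 3, 6, 7}, so each is used; only I can be 7, hence I = 7.

7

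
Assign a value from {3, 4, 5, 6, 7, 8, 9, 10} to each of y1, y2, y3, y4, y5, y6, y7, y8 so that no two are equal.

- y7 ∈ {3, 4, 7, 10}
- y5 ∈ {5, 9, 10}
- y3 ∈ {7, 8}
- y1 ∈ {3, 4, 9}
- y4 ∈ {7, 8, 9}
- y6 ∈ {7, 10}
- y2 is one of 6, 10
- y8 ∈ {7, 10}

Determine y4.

The 8 variables together cover exactly {3, 4, 5, 6, 7, 8, 9, 10} — 8 values for 8 variables — and 5 appears only in y5's list, so y5 = 5.
The 7 still-open variables draw from only 7 values {3, 4, 6, 7, 8, 9, 10}, so each is used; only y2 can be 6, hence y2 = 6.
y6 and y8 share exactly the 2 values {7, 10}; by pigeonhole those values go to them, so strike 7, 10 from y3, y4, y7.
y3 has just one choice, so y3 = 8. Eliminate 8 elsewhere: y4.
So y4 = 9.

9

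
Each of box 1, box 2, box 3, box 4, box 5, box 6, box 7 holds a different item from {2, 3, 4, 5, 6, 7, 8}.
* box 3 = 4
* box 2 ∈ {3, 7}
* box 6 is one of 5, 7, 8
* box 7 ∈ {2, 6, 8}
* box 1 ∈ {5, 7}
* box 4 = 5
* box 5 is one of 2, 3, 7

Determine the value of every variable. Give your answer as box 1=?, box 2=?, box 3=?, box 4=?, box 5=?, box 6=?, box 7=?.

box 3 has just one choice, so box 3 = 4.
box 4's domain is down to {5}, so box 4 = 5. Remove 5 from box 1, box 6.
That leaves box 1 = 7. Eliminate 7 elsewhere: box 2, box 5, box 6.
box 2 must be 3 (only option left). So box 5 can't be 3.
box 5's domain is down to {2}, so box 5 = 2. Remove 2 from box 7.
box 6's domain is down to {8}, so box 6 = 8. Remove 8 from box 7.
box 7 must be 6 (only option left).

box 1=7, box 2=3, box 3=4, box 4=5, box 5=2, box 6=8, box 7=6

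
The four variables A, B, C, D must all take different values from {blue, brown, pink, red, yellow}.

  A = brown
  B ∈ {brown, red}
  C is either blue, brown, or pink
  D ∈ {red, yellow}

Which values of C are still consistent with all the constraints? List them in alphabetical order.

A's domain is down to {brown}, so A = brown. So B, C can't be brown.
B has just one choice, so B = red. Remove red from D.
D's domain is down to {yellow}, so D = yellow.
No further eliminations apply; C can still be any of blue, pink.

blue, pink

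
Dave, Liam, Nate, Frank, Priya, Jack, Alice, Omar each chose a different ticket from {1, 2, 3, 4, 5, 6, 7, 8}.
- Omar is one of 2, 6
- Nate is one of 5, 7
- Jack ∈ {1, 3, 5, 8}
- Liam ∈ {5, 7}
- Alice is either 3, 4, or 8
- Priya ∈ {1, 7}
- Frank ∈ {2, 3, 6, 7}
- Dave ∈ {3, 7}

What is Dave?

The 8 variables draw from only 8 values {1, 2, 3, 4, 5, 6, 7, 8}, so each is used; only Alice can be 4, hence Alice = 4.
The 7 still-open variables draw from only 7 values {1, 2, 3, 5, 6, 7, 8}, so each is used; only Jack can be 8, hence Jack = 8.
The 6 still-open variables draw from only 6 values {1, 2, 3, 5, 6, 7}, so each is used; only Priya can be 1, hence Priya = 1.
Liam and Nate between them cover only {5, 7} — a naked pair. Remove those values from Dave, Frank.
So Dave = 3.

3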